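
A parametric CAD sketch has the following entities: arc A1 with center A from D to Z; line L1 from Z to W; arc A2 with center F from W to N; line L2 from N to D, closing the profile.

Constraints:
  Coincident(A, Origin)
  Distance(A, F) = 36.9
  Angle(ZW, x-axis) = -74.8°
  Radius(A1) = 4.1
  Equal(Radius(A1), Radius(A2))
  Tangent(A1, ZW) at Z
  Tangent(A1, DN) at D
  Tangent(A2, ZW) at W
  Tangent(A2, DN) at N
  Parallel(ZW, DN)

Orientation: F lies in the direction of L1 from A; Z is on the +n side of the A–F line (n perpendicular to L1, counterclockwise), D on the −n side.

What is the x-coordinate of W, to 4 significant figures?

13.63

The slot axis is L1's direction at -74.8°, so u = (cos -74.8°, sin -74.8°) = (0.2622, -0.9650) and n = (−sin -74.8°, cos -74.8°) = (0.9650, 0.2622). A is at the origin and F lies 36.9 along u from A, so F = 36.9·u = (9.675, -35.61). Tangency of A1 to both parallel lines with radius 4.1 puts Z and D at A ± 4.1·n: Z = (3.957, 1.075), D = (-3.957, -1.075). Equal radii place W and N the same way about F: W = F + 4.1·n = (13.63, -34.53), N = F − 4.1·n = (5.718, -36.68). So W.x = 13.63.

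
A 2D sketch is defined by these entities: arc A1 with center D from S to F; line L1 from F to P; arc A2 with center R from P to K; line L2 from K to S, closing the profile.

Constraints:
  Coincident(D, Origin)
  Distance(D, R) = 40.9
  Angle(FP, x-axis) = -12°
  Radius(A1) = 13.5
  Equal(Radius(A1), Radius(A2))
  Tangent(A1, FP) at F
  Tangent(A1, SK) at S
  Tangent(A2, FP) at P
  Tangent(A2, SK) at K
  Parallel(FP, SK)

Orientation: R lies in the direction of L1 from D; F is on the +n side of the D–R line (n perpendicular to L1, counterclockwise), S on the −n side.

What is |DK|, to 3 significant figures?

43.1

The slot axis is L1's direction at -12.0°, so u = (cos -12.0°, sin -12.0°) = (0.978, -0.208) and n = (−sin -12.0°, cos -12.0°) = (0.208, 0.978). D is at the origin and R lies 40.9 along u from D, so R = 40.9·u = (40.0, -8.50). Tangency of A1 to both parallel lines with radius 13.5 puts F and S at D ± 13.5·n: F = (2.81, 13.2), S = (-2.81, -13.2). Equal radii place P and K the same way about R: P = R + 13.5·n = (42.8, 4.70), K = R − 13.5·n = (37.2, -21.7). Then |DK| = |K − D| = 43.1.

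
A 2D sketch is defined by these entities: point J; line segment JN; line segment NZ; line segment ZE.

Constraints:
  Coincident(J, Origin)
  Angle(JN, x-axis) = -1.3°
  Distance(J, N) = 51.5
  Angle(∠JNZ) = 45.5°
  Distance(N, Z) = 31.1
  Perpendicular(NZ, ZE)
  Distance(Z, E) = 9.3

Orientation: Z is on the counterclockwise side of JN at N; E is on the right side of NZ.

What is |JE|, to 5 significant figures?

46.303

J is at the origin; JN runs at -1.3° with length 51.5, so N = 51.5·(cos -1.3°, sin -1.3°) = (51.487, -1.1684). ∠JNZ = 45.5°, so NZ runs at -1.3° + (180° − 45.5°) = 133.20° from the x-axis; with |NZ| = 31.1, Z = N + 31.1·(cos 133.20°, sin 133.20°) = (30.197, 21.503). The perpendicularity gives ZE at right angles to NZ; with |ZE| = 9.3 on the right of NZ, E = Z + 9.3·(0.72897, 0.68455) = (36.977, 27.869). Then |JE| = |E − J| = 46.303.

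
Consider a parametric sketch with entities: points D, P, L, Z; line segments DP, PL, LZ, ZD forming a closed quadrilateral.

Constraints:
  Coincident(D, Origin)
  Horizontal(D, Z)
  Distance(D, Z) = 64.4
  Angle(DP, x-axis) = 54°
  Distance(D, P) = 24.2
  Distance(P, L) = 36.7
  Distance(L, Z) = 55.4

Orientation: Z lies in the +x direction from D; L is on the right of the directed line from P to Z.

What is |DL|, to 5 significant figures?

20.656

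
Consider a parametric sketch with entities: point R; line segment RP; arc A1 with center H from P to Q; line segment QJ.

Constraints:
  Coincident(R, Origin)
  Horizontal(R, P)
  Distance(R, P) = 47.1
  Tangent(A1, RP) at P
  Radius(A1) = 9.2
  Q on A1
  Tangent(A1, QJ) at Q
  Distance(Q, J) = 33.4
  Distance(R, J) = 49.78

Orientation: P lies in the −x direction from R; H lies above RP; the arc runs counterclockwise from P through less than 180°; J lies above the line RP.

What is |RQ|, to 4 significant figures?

38.80

Checks: |HQ| = 9.200 ✓; ∠(HQ, QJ) = 90.00° ✓; |QJ| = 33.40 ✓; |RJ| = 49.78 ✓.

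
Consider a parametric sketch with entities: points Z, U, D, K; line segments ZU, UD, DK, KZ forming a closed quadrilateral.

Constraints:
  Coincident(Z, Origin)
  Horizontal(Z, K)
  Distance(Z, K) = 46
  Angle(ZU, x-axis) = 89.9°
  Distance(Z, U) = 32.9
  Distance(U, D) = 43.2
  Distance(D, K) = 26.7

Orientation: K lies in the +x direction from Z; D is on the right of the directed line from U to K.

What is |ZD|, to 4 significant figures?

20.61

Z is at the origin; Z and K share the same y with |ZK| = 46.0 and K in +x, so K = (46.0, 0). ZU runs at 89.9° with |ZU| = 32.9, so U = (0.05742, 32.90). D is determined by |UD| = 43.2 and |DK| = 26.7 together: it lies at the intersection of circle(U, 43.2) and circle(K, 26.7). With |UK| = 56.51, the foot of the radical line on UK is 38.46 from U and the perpendicular offset is √(43.2² − 38.46²) = 19.68. Taking the right-of-UK solution: D = (19.87, -5.489).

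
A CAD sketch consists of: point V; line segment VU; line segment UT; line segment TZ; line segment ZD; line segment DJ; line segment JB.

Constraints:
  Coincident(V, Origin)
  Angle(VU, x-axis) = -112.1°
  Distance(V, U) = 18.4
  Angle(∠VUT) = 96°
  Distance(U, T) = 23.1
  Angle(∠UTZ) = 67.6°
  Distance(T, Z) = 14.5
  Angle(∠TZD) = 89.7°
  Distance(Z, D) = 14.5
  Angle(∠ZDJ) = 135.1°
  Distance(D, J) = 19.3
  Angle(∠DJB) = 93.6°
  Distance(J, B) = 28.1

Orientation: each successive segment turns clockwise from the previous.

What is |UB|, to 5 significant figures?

31.432

V is at the origin; VU runs at -112.1° with length 18.4, so U = (-6.9225, -17.048). ∠VUT = 96.0° gives UT at 163.90° from the x-axis; with |UT| = 23.1, T = (-29.117, -10.642). ∠UTZ = 67.6° gives TZ at 51.500° from the x-axis; with |TZ| = 14.5, Z = (-20.090, 0.70566). ∠TZD = 89.7° gives ZD at -38.800° from the x-axis; with |ZD| = 14.5, D = (-8.7897, -8.3801). ∠ZDJ = 135.1° gives DJ at -83.700° from the x-axis; with |DJ| = 19.3, J = (-6.6718, -27.564). ∠DJB = 93.6° gives JB at -170.10° from the x-axis; with |JB| = 28.1, B = (-34.353, -32.395). Then |UB| = |B − U| = 31.432.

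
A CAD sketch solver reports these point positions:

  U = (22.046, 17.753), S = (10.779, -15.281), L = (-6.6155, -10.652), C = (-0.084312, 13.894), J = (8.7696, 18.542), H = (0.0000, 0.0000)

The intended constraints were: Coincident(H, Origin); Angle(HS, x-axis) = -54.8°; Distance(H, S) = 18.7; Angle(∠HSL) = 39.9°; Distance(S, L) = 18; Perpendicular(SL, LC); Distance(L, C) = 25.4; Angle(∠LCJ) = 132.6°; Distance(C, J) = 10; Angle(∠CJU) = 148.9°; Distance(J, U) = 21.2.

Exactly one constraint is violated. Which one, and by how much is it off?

Distance(J, U) = 21.2 — off by 7.90.

H = (0.00, 0.00) ✓; HS at -54.80° ✓; |HS| = 18.70 ✓; ∠HSL = 39.90° ✓; |SL| = 18.00 ✓; ∠(SL, LC) = 90.00° ✓; |LC| = 25.40 ✓; ∠LCJ = 132.6° ✓; |CJ| = 10.00 ✓; ∠CJU = 148.9° ✓; |JU| = 13.30 ✗.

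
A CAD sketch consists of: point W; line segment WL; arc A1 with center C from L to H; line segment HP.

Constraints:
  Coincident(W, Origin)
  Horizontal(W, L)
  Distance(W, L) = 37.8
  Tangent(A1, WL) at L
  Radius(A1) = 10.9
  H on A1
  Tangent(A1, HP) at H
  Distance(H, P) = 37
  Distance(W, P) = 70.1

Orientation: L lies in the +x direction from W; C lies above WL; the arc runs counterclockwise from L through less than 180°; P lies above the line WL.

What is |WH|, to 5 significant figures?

49.624

Checks: W.y = 0.00, L.y = 0.00 ✓; |CH| = 10.90 ✓; ∠(CH, HP) = 90.00° ✓; |HP| = 37.00 ✓; |WP| = 70.10 ✓.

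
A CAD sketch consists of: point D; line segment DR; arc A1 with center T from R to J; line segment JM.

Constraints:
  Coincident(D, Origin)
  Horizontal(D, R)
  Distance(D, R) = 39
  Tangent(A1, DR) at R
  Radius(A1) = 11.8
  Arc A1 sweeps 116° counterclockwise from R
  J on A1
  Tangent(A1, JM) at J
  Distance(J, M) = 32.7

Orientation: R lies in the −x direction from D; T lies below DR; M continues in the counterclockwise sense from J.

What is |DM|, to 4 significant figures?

58.25

D is at the origin; DR is horizontal with |DR| = 39.0 and R on the −x side, so R = (-39.00, 0.000). Tangency of A1 to DR means the radius TR is perpendicular to DR, so T = R + (0, -11.8) = (-39.00, -11.80). On A1, R sits at bearing 90° from T; a 116° counterclockwise sweep puts J at bearing 206°, so J = T + 11.8·(cos 206°, sin 206°) = (-49.61, -16.97). A1 meets JM tangentially, so TJ is at right angles to JM, so JM runs along (−sin 206°, cos 206°); with |JM| = 32.7, M = (-35.27, -46.36). Then |DM| = |M − D| = 58.25.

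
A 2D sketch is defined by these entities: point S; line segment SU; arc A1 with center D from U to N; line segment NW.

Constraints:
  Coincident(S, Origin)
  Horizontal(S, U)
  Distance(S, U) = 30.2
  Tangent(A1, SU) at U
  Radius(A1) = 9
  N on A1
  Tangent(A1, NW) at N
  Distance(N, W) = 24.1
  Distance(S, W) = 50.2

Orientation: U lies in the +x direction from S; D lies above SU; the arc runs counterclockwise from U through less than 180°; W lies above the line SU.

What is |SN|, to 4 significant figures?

40.37

S is at the origin; SU is horizontal with |SU| = 30.2 and U on the +x side, so U = (30.20, 0.000). Tangency of A1 to SU means the radius DU is perpendicular to SU, so D = U + (0, 9) = (30.20, 9.000). Since DN ⟂ NW (tangency), |DW| = √(9.0² + 24.1²) = 25.73 regardless of where N sits on A1. So W lies on both circle(S, 50.2) and circle(D, 25.73); the above-SU intersection is W = (37.14, 33.77). N is the foot of the tangent from W: N = (39.17, 9.757).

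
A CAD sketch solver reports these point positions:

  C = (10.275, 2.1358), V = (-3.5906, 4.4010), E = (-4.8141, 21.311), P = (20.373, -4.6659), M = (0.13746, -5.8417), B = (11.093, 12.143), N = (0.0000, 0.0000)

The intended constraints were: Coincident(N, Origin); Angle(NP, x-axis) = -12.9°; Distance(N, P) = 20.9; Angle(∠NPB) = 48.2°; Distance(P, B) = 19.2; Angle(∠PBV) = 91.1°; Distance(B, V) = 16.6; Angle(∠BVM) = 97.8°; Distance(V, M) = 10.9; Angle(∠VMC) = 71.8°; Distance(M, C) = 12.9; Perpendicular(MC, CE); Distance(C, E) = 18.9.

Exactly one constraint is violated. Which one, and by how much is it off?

Distance(C, E) = 18.9 — off by 5.50.

N = (0.00, 0.00) ✓; NP at -12.90° ✓; |NP| = 20.90 ✓; ∠NPB = 48.20° ✓; |PB| = 19.20 ✓; ∠PBV = 91.10° ✓; |BV| = 16.60 ✓; ∠BVM = 97.80° ✓; |VM| = 10.90 ✓; ∠VMC = 71.80° ✓; |MC| = 12.90 ✓; ∠(MC, CE) = 90.00° ✓; |CE| = 24.40 ✗.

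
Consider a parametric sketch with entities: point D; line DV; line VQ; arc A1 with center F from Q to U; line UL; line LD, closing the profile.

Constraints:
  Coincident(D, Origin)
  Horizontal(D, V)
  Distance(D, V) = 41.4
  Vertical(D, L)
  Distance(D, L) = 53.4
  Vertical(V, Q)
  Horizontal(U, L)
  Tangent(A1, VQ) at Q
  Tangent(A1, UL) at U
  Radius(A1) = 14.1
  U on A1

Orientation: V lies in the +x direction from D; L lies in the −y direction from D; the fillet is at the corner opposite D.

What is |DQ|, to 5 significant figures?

57.083

D is at the origin; DV is horizontal with |DV| = 41.4 and V on the +x side, so V = (41.400, 0.0000). DL is vertical with |DL| = 53.4 and L on the −y side, so L = (0.0000, -53.400). The virtual corner opposite D is at (41.400, -53.400). The tangent condition forces FQ to be normal to VQ and since A1 is tangent to UL there, FU ⟂ UL, with radius 14.1, so the center F sits 14.1 in from both sides at F = (27.300, -39.300). That places the tangent points at Q = (41.400, -39.300) on VQ and U = (27.300, -53.400) on UL. Then |DQ| = |Q − D| = 57.083.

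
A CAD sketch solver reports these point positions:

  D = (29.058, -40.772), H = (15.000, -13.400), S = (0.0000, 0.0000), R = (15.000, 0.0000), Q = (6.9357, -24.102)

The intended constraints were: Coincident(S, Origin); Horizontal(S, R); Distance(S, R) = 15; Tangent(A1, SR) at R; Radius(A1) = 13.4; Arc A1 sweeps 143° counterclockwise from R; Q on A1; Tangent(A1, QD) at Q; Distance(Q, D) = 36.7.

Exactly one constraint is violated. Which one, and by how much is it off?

Distance(Q, D) = 36.7 — off by 9.00.

S = (0.00, 0.00) ✓; S.y = 0.00, R.y = 0.00 ✓; |SR| = 15.00 ✓; ∠(HR, RS) = 90.00° ✓; |HR| = 13.40 ✓; bearing(H→Q) − bearing(H→R) = 143.0° ✓; |HQ| = 13.40 ✓; ∠(HQ, QD) = 90.00° ✓; |QD| = 27.70 ✗.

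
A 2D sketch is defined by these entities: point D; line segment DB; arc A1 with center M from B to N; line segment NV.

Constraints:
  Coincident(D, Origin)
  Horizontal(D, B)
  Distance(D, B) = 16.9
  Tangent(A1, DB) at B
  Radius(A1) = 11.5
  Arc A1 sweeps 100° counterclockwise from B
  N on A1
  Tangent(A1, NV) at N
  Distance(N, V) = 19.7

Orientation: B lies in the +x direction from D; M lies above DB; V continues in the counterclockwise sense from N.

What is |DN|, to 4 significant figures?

31.29

D is at the origin; DB is horizontal with |DB| = 16.9 and B on the +x side, so B = (16.90, 0.000). A1 meets DB tangentially, so MB is at right angles to DB, so M = B + (0, 11.5) = (16.90, 11.50). On A1, B sits at bearing -90° from M; a 100° counterclockwise sweep puts N at bearing 10°, so N = M + 11.5·(cos 10°, sin 10°) = (28.23, 13.50). Then |DN| = |N − D| = 31.29.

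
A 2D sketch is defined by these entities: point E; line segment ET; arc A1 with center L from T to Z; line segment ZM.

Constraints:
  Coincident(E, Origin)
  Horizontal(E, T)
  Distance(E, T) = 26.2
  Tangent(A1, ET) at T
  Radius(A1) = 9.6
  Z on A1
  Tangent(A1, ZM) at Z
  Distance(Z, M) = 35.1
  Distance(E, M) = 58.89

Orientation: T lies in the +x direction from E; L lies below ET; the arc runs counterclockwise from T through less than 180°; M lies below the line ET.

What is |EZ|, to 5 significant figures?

24.150

Checks: |LZ| = 9.600 ✓; ∠(LZ, ZM) = 90.00° ✓; |ZM| = 35.10 ✓; |EM| = 58.89 ✓.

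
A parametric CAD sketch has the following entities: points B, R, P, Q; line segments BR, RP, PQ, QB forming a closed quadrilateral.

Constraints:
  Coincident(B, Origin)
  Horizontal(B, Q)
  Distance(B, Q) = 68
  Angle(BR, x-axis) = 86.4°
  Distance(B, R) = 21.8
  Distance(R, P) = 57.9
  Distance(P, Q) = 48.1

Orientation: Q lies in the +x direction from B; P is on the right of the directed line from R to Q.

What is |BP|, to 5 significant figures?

41.265

B is at the origin; B and Q share the same y with |BQ| = 68.0 and Q in +x, so Q = (68.0, 0). BR runs at 86.4° with |BR| = 21.8, so R = (1.3688, 21.757). P is determined by |RP| = 57.9 and |PQ| = 48.1 together: it lies at the intersection of circle(R, 57.9) and circle(Q, 48.1). With |RQ| = 70.093, the foot of the radical line on RQ is 42.457 from R and the perpendicular offset is √(57.9² − 42.457²) = 39.368. Taking the right-of-RQ solution: P = (29.509, -28.845).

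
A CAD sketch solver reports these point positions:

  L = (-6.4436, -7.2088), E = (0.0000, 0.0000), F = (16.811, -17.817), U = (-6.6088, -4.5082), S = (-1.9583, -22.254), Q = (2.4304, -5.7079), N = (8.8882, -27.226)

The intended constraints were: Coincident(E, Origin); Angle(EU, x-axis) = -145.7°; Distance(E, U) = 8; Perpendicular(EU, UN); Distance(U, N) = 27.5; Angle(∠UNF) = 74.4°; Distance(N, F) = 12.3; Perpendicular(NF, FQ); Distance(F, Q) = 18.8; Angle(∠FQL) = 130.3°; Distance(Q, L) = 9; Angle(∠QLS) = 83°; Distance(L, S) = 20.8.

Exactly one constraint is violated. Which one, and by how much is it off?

Distance(L, S) = 20.8 — off by 5.10.

E = (0.00, 0.00) ✓; EU at -145.7° ✓; |EU| = 8.000 ✓; ∠(EU, UN) = 90.00° ✓; |UN| = 27.50 ✓; ∠UNF = 74.40° ✓; |NF| = 12.30 ✓; ∠(NF, FQ) = 90.00° ✓; |FQ| = 18.80 ✓; ∠FQL = 130.3° ✓; |QL| = 9.000 ✓; ∠QLS = 83.00° ✓; |LS| = 15.70 ✗.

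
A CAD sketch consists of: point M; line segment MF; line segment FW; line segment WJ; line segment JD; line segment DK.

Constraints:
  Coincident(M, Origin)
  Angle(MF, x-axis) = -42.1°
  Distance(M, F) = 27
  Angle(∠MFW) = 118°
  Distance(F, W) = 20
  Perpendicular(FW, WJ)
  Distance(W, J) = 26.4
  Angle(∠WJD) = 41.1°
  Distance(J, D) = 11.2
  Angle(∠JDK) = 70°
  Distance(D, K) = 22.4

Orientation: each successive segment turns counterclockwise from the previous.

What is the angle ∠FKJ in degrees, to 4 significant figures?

67.08°

M is at the origin; MF runs at -42.1° with length 27.0, so F = (20.03, -18.10). ∠MFW = 118.0° gives FW at 19.90° from the x-axis; with |FW| = 20.0, W = (38.84, -11.29). FW is perpendicular to WJ, so WJ runs at 109.9°; with |WJ| = 26.4, J = (29.85, 13.53). ∠WJD = 41.1° gives JD at -111.2° from the x-axis; with |JD| = 11.2, D = (25.80, 3.088). ∠JDK = 70.0° gives DK at -1.200° from the x-axis; with |DK| = 22.4, K = (48.20, 2.619). Then cos ∠FKJ = KF·KJ / (|KF||KJ|), giving 67.08°.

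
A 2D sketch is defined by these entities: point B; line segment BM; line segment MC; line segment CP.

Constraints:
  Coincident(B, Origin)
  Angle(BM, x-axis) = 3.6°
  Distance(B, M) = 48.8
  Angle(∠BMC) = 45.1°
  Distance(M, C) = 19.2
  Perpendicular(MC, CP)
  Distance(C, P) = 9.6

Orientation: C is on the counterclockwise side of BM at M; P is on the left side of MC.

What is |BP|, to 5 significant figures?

29.254

B is at the origin; BM runs at 3.6° with length 48.8, so M = 48.8·(cos 3.6°, sin 3.6°) = (48.704, 3.0642). ∠BMC = 45.1°, so MC runs at 3.6° + (180° − 45.1°) = 138.50° from the x-axis; with |MC| = 19.2, C = M + 19.2·(cos 138.50°, sin 138.50°) = (34.324, 15.786). MC ⟂ CP; with |CP| = 9.6 on the left of MC, P = C + 9.6·(-0.66262, -0.74896) = (27.963, 8.5965). Then |BP| = |P − B| = 29.254.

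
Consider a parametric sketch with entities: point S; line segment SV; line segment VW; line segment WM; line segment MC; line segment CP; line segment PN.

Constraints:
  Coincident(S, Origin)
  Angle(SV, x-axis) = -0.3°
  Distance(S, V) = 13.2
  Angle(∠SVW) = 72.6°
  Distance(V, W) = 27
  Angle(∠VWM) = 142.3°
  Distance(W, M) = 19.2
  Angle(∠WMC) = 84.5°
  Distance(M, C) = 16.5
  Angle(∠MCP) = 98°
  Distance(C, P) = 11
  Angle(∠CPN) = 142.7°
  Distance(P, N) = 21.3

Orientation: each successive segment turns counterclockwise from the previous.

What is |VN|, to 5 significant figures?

15.769

∠MCP = 98.0° gives CP at -37.700° from the x-axis; with |CP| = 11.0, P = (-9.9001, 15.746). ∠CPN = 142.7° gives PN at -0.40000° from the x-axis; with |PN| = 21.3, N = (11.399, 15.597). Then |VN| = |N − V| = 15.769.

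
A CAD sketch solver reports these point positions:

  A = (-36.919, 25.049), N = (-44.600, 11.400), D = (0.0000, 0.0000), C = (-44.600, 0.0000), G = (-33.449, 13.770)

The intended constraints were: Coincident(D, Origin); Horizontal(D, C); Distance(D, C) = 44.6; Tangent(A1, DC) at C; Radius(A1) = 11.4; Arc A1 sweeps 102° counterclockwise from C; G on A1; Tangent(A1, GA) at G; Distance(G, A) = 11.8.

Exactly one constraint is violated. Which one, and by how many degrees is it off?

Tangent(A1, GA) at G — off by 5.10°.

D = (0.00, 0.00) ✓; D.y = 0.00, C.y = 0.00 ✓; |DC| = 44.60 ✓; ∠(NC, CD) = 90.00° ✓; |NC| = 11.40 ✓; bearing(N→G) − bearing(N→C) = 102.0° ✓; |NG| = 11.40 ✓; ∠(NG, GA) = 84.90° ✗; |GA| = 11.80 ✓.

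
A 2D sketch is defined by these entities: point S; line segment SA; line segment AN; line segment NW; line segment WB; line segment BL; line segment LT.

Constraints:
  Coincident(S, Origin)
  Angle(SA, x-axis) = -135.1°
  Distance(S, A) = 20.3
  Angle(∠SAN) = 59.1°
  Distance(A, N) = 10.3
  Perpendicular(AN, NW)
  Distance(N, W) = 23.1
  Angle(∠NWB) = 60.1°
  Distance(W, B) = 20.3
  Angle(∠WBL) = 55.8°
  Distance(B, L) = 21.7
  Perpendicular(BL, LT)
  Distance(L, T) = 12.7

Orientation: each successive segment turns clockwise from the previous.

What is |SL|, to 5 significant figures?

14.032

S is at the origin; SA runs at -135.1° with length 20.3, so A = (-14.379, -14.329). ∠SAN = 59.1° gives AN at 104.00° from the x-axis; with |AN| = 10.3, N = (-16.871, -4.3351). The perpendicularity gives NW at right angles to AN, so NW runs at 14.000°; with |NW| = 23.1, W = (5.5427, 1.2532). ∠NWB = 60.1° gives WB at -105.90° from the x-axis; with |WB| = 20.3, B = (-0.018635, -18.270). ∠WBL = 55.8° gives BL at 129.90° from the x-axis; with |BL| = 21.7, L = (-13.938, -1.6226). Then |SL| = |L − S| = 14.032.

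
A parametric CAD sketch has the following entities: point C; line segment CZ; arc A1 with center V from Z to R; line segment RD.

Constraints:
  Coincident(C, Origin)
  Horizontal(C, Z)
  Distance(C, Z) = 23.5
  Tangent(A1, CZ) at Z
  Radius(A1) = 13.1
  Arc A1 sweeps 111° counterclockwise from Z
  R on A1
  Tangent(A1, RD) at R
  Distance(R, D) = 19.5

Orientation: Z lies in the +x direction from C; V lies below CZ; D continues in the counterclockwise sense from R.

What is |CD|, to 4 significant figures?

40.36

C is at the origin; CZ is horizontal with |CZ| = 23.5 and Z on the +x side, so Z = (23.50, 0.000). Since A1 is tangent to CZ there, VZ ⟂ CZ, so V = Z + (0, -13.1) = (23.50, -13.10). On A1, Z sits at bearing 90° from V; a 111° counterclockwise sweep puts R at bearing 201°, so R = V + 13.1·(cos 201°, sin 201°) = (11.27, -17.79). A1 meets RD tangentially, so VR is at right angles to RD, so RD runs along (−sin 201°, cos 201°); with |RD| = 19.5, D = (18.26, -36.00). Then |CD| = |D − C| = 40.36.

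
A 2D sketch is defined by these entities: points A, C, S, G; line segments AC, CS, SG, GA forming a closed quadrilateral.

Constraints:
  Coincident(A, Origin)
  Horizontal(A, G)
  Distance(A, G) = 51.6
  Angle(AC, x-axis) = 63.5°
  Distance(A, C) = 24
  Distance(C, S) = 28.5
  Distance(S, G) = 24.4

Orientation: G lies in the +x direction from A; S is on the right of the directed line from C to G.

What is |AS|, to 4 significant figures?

27.32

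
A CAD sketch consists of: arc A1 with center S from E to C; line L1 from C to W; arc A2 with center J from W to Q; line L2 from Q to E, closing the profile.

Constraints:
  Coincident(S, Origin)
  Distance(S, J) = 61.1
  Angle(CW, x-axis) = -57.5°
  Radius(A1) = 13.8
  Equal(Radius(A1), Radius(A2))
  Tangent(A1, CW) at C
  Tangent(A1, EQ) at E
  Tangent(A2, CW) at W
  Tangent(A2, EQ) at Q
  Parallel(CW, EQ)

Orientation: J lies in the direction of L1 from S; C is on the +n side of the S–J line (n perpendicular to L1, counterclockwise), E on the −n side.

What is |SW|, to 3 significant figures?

62.6

The slot axis is L1's direction at -57.5°, so u = (cos -57.5°, sin -57.5°) = (0.537, -0.843) and n = (−sin -57.5°, cos -57.5°) = (0.843, 0.537). S is at the origin and J lies 61.1 along u from S, so J = 61.1·u = (32.8, -51.5). Tangency of A1 to both parallel lines with radius 13.8 puts C and E at S ± 13.8·n: C = (11.6, 7.41), E = (-11.6, -7.41). Equal radii place W and Q the same way about J: W = J + 13.8·n = (44.5, -44.1), Q = J − 13.8·n = (21.2, -58.9). Then |SW| = |W − S| = 62.6.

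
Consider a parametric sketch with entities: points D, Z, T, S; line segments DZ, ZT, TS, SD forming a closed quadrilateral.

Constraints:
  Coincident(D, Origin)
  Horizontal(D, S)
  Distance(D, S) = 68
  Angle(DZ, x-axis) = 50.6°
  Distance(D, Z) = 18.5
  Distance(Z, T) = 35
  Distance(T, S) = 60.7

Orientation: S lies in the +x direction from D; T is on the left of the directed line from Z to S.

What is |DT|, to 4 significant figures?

53.23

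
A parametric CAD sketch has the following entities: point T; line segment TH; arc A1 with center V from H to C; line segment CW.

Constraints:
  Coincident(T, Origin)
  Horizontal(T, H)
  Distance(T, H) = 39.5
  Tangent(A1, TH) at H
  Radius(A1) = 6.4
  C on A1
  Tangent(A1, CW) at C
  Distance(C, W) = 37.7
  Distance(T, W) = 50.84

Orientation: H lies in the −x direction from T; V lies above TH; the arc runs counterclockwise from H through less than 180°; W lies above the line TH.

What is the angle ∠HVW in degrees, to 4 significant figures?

161.8°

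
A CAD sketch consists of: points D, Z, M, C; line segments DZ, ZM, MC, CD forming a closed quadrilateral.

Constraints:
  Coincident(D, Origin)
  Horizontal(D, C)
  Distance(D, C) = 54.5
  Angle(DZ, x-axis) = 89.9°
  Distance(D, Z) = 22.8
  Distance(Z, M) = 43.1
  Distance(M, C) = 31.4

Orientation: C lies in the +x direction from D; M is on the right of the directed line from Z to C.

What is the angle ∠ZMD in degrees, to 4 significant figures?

28.62°

D is at the origin; D and C share the same y with |DC| = 54.5 and C in +x, so C = (54.5, 0). DZ runs at 89.9° with |DZ| = 22.8, so Z = (0.03979, 22.80). M is determined by |ZM| = 43.1 and |MC| = 31.4 together: it lies at the intersection of circle(Z, 43.1) and circle(C, 31.4). With |ZC| = 59.04, the foot of the radical line on ZC is 36.90 from Z and the perpendicular offset is √(43.1² − 36.90²) = 22.27. Taking the right-of-ZC solution: M = (25.48, -11.99).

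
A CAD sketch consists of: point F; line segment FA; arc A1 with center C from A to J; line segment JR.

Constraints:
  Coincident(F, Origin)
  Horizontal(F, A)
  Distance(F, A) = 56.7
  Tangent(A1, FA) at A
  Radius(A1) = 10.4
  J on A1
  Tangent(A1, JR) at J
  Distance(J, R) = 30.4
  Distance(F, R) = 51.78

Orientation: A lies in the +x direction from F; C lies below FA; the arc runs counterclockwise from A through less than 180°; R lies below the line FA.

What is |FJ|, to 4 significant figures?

47.37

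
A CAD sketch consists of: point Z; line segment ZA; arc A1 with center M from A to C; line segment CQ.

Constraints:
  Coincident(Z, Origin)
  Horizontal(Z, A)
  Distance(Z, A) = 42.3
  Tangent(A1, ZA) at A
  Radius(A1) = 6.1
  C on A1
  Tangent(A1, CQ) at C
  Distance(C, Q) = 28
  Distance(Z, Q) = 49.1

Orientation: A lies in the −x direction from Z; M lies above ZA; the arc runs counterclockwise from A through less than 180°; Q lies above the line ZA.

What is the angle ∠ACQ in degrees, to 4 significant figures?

135.7°

Checks: Z = (0.00, 0.00) ✓; |MC| = 6.100 ✓; ∠(MC, CQ) = 90.00° ✓; |CQ| = 28.00 ✓; |ZQ| = 49.10 ✓.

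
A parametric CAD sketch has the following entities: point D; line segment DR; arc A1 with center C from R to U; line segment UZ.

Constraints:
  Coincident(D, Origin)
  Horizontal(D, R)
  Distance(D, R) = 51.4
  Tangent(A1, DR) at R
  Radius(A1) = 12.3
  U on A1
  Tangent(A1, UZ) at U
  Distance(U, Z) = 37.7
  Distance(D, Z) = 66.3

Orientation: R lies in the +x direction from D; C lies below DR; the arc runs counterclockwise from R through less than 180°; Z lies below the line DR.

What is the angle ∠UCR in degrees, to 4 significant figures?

95.02°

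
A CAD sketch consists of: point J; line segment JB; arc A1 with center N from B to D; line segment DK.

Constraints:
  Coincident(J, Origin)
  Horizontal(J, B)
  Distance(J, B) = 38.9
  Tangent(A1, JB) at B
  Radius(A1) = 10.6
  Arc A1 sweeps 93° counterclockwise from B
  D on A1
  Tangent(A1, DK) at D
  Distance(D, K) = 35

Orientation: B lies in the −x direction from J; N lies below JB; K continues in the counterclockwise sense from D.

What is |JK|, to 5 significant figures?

66.308

On A1, B sits at bearing 90° from N; a 93° counterclockwise sweep puts D at bearing 183°, so D = N + 10.6·(cos 183°, sin 183°) = (-49.485, -11.155). A1 meets DK tangentially, so ND is at right angles to DK, so DK runs along (−sin 183°, cos 183°); with |DK| = 35.0, K = (-47.654, -46.107). Then |JK| = |K − J| = 66.308.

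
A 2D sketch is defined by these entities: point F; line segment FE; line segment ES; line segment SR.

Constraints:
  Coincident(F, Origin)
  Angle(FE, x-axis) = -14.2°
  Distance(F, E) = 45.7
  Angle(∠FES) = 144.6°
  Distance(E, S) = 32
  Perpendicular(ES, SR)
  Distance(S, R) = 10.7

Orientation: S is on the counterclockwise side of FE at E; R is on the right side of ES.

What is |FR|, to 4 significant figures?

78.60

∠FES = 144.6°, so ES runs at -14.2° + (180° − 144.6°) = 21.20° from the x-axis; with |ES| = 32.0, S = E + 32.0·(cos 21.20°, sin 21.20°) = (74.14, 0.3614). ES ⟂ SR; with |SR| = 10.7 on the right of ES, R = S + 10.7·(0.3616, -0.9323) = (78.01, -9.614). Then |FR| = |R − F| = 78.60.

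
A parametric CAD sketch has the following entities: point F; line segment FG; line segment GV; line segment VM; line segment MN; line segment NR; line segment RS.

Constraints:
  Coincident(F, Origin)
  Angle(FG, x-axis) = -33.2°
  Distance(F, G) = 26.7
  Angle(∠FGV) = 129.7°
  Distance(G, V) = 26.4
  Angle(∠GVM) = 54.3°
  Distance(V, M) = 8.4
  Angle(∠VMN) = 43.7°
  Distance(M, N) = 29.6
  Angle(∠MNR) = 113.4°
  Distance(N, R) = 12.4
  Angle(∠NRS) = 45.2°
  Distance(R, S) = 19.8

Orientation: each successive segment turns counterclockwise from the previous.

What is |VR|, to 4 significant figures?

28.99

∠VMN = 43.7° gives MN at -80.90° from the x-axis; with |MN| = 29.6, N = (45.57, -31.01). ∠MNR = 113.4° gives NR at -14.30° from the x-axis; with |NR| = 12.4, R = (57.58, -34.07). Then |VR| = |R − V| = 28.99.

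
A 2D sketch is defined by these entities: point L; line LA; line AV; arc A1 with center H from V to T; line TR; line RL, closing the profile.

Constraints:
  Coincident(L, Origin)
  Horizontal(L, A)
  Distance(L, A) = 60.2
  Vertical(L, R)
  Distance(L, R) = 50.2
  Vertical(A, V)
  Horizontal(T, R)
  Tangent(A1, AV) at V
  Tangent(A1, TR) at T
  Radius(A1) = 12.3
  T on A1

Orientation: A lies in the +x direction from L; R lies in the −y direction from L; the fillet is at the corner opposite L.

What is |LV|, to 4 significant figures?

71.14

The virtual corner opposite L is at (60.20, -50.20). A1 meets AV tangentially, so HV is at right angles to AV and the tangent condition forces HT to be normal to TR, with radius 12.3, so the center H sits 12.3 in from both sides at H = (47.90, -37.90). That places the tangent points at V = (60.20, -37.90) on AV and T = (47.90, -50.20) on TR. Then |LV| = |V − L| = 71.14.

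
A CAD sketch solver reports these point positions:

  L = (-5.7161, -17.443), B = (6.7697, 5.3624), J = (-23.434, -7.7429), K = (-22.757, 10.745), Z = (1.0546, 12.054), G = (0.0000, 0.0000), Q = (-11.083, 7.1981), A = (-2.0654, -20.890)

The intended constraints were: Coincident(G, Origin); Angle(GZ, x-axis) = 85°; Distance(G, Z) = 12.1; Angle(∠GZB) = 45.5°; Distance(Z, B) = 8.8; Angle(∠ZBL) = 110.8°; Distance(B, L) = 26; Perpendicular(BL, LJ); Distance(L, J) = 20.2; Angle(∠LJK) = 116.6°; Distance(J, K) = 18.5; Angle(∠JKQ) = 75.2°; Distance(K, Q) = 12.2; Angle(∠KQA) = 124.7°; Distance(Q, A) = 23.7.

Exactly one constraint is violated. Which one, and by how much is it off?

Distance(Q, A) = 23.7 — off by 5.80.

G = (0.00, 0.00) ✓; GZ at 85.00° ✓; |GZ| = 12.10 ✓; ∠GZB = 45.50° ✓; |ZB| = 8.800 ✓; ∠ZBL = 110.8° ✓; |BL| = 26.00 ✓; ∠(BL, LJ) = 90.00° ✓; |LJ| = 20.20 ✓; ∠LJK = 116.6° ✓; |JK| = 18.50 ✓; ∠JKQ = 75.20° ✓; |KQ| = 12.20 ✓; ∠KQA = 124.7° ✓; |QA| = 29.50 ✗.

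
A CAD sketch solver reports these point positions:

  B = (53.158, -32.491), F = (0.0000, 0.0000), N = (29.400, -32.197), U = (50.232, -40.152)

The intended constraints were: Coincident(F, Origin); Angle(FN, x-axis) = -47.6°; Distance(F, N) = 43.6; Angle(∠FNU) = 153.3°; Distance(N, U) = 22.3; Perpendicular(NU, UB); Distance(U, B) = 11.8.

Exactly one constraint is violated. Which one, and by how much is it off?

Distance(U, B) = 11.8 — off by 3.60.

F = (0.00, 0.00) ✓; FN at -47.60° ✓; |FN| = 43.60 ✓; ∠FNU = 153.3° ✓; |NU| = 22.30 ✓; ∠(NU, UB) = 90.00° ✓; |UB| = 8.201 ✗.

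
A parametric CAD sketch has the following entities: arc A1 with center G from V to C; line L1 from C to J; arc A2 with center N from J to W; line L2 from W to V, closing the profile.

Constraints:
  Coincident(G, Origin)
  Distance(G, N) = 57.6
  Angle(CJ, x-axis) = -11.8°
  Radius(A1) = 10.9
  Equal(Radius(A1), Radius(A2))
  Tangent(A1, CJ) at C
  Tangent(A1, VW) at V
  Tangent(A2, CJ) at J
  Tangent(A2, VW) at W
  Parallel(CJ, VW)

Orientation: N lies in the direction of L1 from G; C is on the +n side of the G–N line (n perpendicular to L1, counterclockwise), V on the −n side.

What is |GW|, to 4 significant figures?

58.62

The slot axis is L1's direction at -11.8°, so u = (cos -11.8°, sin -11.8°) = (0.9789, -0.2045) and n = (−sin -11.8°, cos -11.8°) = (0.2045, 0.9789). G is at the origin and N lies 57.6 along u from G, so N = 57.6·u = (56.38, -11.78). Tangency of A1 to both parallel lines with radius 10.9 puts C and V at G ± 10.9·n: C = (2.229, 10.67), V = (-2.229, -10.67). Equal radii place J and W the same way about N: J = N + 10.9·n = (58.61, -1.109), W = N − 10.9·n = (54.15, -22.45). Then |GW| = |W − G| = 58.62.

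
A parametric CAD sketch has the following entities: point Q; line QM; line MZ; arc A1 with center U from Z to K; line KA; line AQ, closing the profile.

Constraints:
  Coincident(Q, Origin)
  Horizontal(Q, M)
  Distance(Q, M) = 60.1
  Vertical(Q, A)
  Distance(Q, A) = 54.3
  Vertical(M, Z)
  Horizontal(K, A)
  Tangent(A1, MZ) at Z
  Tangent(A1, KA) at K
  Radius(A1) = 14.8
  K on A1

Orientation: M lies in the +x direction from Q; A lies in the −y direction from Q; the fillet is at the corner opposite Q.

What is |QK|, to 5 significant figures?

70.715

Q is at the origin; Q and M share the same y with |QM| = 60.1 and M on the +x side, so M = (60.100, 0.0000). Q and A share the same x with |QA| = 54.3 and A on the −y side, so A = (0.0000, -54.300). The virtual corner opposite Q is at (60.100, -54.300). The tangent condition forces UZ to be normal to MZ and tangency of A1 to KA means the radius UK is perpendicular to KA, with radius 14.8, so the center U sits 14.8 in from both sides at U = (45.300, -39.500). That places the tangent points at Z = (60.100, -39.500) on MZ and K = (45.300, -54.300) on KA. Then |QK| = |K − Q| = 70.715.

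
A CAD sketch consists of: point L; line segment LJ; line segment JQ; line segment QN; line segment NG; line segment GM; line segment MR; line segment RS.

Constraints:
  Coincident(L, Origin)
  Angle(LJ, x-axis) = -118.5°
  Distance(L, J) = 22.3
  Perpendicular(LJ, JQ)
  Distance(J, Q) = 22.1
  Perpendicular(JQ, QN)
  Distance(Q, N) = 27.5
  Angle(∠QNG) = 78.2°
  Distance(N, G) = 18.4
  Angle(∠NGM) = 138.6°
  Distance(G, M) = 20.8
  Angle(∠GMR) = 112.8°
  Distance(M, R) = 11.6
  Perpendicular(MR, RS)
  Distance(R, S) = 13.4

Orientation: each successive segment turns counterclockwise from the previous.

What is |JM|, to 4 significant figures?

10.96

L is at the origin; LJ runs at -118.5° with length 22.3, so J = (-10.64, -19.60). LJ ⟂ JQ, so JQ runs at -28.50°; with |JQ| = 22.1, Q = (8.781, -30.14). JQ ⟂ QN, so QN runs at 61.50°; with |QN| = 27.5, N = (21.90, -5.975). ∠QNG = 78.2° gives NG at 163.3° from the x-axis; with |NG| = 18.4, G = (4.279, -0.6879). ∠NGM = 138.6° gives GM at -155.3° from the x-axis; with |GM| = 20.8, M = (-14.62, -9.380). Then |JM| = |M − J| = 10.96.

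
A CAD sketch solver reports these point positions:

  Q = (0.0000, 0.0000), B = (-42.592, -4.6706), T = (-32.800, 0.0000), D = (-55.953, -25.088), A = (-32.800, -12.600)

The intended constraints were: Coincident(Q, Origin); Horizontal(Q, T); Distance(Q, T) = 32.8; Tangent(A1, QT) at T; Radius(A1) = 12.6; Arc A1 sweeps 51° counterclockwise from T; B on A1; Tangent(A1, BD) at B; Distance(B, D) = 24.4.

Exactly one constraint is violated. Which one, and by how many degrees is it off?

Tangent(A1, BD) at B — off by 5.80°.

Q = (0.00, 0.00) ✓; Q.y = 0.00, T.y = 0.00 ✓; |QT| = 32.80 ✓; ∠(AT, TQ) = 90.00° ✓; |AT| = 12.60 ✓; bearing(A→B) − bearing(A→T) = 51.00° ✓; |AB| = 12.60 ✓; ∠(AB, BD) = 84.20° ✗; |BD| = 24.40 ✓.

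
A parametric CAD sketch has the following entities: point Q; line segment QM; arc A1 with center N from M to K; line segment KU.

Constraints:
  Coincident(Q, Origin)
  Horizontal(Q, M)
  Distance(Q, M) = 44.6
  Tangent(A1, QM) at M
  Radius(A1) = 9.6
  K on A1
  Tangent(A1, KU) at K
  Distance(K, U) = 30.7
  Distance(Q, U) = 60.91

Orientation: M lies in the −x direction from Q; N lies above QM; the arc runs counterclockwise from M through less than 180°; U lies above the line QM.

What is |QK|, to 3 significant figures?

37.5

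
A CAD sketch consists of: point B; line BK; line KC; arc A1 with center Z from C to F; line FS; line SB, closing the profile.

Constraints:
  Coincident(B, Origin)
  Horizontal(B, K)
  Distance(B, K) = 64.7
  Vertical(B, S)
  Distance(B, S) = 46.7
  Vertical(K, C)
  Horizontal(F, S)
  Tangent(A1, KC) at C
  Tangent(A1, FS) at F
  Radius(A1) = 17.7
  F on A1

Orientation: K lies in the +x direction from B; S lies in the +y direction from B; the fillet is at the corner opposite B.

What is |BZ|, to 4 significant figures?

55.23

B is at the origin; B and K share the same y with |BK| = 64.7 and K on the +x side, so K = (64.70, 0.000). BS is vertical with |BS| = 46.7 and S on the +y side, so S = (0.000, 46.70). The virtual corner opposite B is at (64.70, 46.70). Tangency of A1 to KC means the radius ZC is perpendicular to KC and tangency of A1 to FS means the radius ZF is perpendicular to FS, with radius 17.7, so the center Z sits 17.7 in from both sides at Z = (47.00, 29.00). Then |BZ| = |Z − B| = 55.23.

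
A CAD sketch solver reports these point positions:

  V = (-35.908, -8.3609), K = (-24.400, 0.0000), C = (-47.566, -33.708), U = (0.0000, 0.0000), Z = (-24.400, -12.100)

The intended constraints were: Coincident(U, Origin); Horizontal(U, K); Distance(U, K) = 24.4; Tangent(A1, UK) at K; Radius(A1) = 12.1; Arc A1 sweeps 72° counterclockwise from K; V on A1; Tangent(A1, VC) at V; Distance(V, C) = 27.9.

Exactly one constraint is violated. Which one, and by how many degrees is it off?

Tangent(A1, VC) at V — off by 6.70°.

U = (0.00, 0.00) ✓; U.y = 0.00, K.y = 0.00 ✓; |UK| = 24.40 ✓; ∠(ZK, KU) = 90.00° ✓; |ZK| = 12.10 ✓; bearing(Z→V) − bearing(Z→K) = 72.00° ✓; |ZV| = 12.10 ✓; ∠(ZV, VC) = 96.70° ✗; |VC| = 27.90 ✓.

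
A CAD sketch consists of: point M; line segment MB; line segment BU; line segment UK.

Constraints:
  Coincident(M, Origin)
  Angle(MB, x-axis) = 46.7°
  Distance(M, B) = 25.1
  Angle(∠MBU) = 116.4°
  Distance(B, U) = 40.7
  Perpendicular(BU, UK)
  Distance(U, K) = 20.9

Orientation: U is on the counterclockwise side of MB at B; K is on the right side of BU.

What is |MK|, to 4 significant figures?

67.61

M is at the origin; MB runs at 46.7° with length 25.1, so B = 25.1·(cos 46.7°, sin 46.7°) = (17.21, 18.27). ∠MBU = 116.4°, so BU runs at 46.7° + (180° − 116.4°) = 110.3° from the x-axis; with |BU| = 40.7, U = B + 40.7·(cos 110.3°, sin 110.3°) = (3.094, 56.44). The perpendicularity gives UK at right angles to BU; with |UK| = 20.9 on the right of BU, K = U + 20.9·(0.9379, 0.3469) = (22.70, 63.69). Then |MK| = |K − M| = 67.61.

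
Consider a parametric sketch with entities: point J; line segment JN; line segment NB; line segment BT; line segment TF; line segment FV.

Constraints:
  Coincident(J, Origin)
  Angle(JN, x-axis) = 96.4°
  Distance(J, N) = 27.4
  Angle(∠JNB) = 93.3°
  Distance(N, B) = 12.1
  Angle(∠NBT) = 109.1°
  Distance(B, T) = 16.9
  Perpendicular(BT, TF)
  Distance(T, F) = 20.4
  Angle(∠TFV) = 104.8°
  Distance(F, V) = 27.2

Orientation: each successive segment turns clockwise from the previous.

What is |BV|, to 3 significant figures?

28.9

BT is perpendicular to TF, so TF runs at -151°; with |TF| = 20.4, F = (-0.862, 4.63). ∠TFV = 104.8° gives FV at 134° from the x-axis; with |FV| = 27.2, V = (-19.6, 24.3). Then |BV| = |V − B| = 28.9.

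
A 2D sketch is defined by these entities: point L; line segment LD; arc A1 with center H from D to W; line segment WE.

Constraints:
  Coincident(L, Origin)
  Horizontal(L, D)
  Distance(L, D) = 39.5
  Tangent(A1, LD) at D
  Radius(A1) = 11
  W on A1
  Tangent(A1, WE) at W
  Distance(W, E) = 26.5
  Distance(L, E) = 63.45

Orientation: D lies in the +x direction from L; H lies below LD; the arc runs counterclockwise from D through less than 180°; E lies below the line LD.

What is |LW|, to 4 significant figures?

37.29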